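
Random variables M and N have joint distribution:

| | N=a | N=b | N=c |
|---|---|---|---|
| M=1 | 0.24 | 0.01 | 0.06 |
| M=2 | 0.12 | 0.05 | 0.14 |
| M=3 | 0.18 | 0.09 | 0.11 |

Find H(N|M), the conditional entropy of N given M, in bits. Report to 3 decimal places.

1.315 bits

Chain rule: H(N|M) = H(M,N) − H(M).
Marginals: p(M) = (0.3100, 0.3100, 0.3800), p(N) = (0.5400, 0.1500, 0.3100).
H(M,N) = 2.8926 bits; H(M) = 1.5780 bits.
H(N|M) = 2.8926 − 1.5780 = 1.315 bits.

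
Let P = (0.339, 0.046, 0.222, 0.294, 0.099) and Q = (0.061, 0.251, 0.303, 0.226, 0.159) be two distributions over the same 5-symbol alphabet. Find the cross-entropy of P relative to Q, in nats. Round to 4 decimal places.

H(P,Q) = −Σ p·ln q.
  −0.339·ln(0.061) = 0.94814
  −0.046·ln(0.251) = 0.06359
  −0.222·ln(0.303) = 0.26507
  −0.294·ln(0.226) = 0.43724
  −0.099·ln(0.159) = 0.18205
H(P,Q) = 1.8961 nats.

1.8961 nats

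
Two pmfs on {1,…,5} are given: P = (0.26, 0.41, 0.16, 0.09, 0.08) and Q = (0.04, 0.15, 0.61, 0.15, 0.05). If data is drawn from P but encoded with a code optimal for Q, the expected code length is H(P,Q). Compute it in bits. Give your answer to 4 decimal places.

H(P,Q) = −Σ p·log₂ q.
  −0.26·log₂(0.04) = 1.20740
  −0.41·log₂(0.15) = 1.12216
  −0.16·log₂(0.61) = 0.11410
  −0.09·log₂(0.15) = 0.24633
  −0.08·log₂(0.05) = 0.34575
H(P,Q) = 3.0357 bits.

3.0357 bits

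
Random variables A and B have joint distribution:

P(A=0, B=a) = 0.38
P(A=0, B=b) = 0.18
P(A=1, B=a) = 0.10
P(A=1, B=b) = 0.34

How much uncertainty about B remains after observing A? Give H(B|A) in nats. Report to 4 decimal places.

0.5875 nats

Marginals: p(A) = (0.5600, 0.4400), p(B) = (0.4800, 0.5200).
H(B|A) = Σ p(A) · H(B|A=·).
  A=0: p=0.5600, H(B|A=0) = 0.6279
  A=1: p=0.4400, H(B|A=1) = 0.5360
Weighted sum = 0.5875 nats.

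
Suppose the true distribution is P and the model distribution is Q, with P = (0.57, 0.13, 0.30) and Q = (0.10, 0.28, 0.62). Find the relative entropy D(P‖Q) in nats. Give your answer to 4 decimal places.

0.6745 nats

D(P‖Q) = Σ p·ln(p/q).
  0.57·ln(0.57/0.10) = 0.99207
  0.13·ln(0.13/0.28) = -0.09974
  0.30·ln(0.30/0.62) = -0.21778
D(P‖Q) = 0.6745 nats.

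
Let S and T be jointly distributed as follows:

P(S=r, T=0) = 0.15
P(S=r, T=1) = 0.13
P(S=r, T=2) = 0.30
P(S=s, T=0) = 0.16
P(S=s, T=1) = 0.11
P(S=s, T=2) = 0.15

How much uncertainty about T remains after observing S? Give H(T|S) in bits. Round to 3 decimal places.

Marginals: p(S) = (0.5800, 0.4200), p(T) = (0.3100, 0.2400, 0.4500).
H(T|S) = Σ p(S) · H(T|S=·).
  S=r: p=0.5800, H(T|S=r) = 1.4801
  S=s: p=0.4200, H(T|S=s) = 1.5671
Weighted sum = 1.517 bits.

1.517 bits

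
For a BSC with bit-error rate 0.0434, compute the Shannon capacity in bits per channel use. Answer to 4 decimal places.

0.7423 bits

Binary symmetric channel: C = 1 − h₂(ε) where h₂ is the binary entropy function.
h₂(0.0434) = −0.0434·log₂0.0434 − 0.9566·log₂0.9566 = 0.2577.
C = 1 − 0.2577 = 0.7423 bits per channel use.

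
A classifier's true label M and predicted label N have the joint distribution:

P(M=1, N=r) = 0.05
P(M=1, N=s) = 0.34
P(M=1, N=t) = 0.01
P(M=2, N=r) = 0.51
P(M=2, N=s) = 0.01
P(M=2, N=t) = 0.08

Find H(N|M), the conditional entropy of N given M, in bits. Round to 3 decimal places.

0.694 bits

Chain rule: H(N|M) = H(M,N) − H(M).
Marginals: p(M) = (0.4000, 0.6000), p(N) = (0.5600, 0.3500, 0.0900).
H(M,N) = 1.6651 bits; H(M) = 0.9710 bits.
H(N|M) = 1.6651 − 0.9710 = 0.694 bits.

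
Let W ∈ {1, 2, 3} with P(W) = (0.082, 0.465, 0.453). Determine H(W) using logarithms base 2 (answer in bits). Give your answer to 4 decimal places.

H(W) = −Σ p·log₂ p.
  −(0.082)·log₂(0.082) = 0.29588
  −(0.465)·log₂(0.465) = 0.51368
  −(0.453)·log₂(0.453) = 0.51751
Sum: 0.29588 + 0.51368 + 0.51751 = 1.3271 bits.

1.3271 bits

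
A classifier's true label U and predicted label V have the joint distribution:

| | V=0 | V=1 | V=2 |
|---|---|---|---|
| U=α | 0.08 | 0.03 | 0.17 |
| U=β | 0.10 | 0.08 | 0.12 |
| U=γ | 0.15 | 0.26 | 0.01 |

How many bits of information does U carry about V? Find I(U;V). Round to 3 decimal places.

0.290 bits

Marginals: p(U) = (0.2800, 0.3000, 0.4200), p(V) = (0.3300, 0.3700, 0.3000).
I(U;V) = Σ p(x,y)·log₂[p(x,y)/(p(x)p(y))].
  (α,0): 0.08·log₂(0.8658) = -0.0166
  (α,1): 0.03·log₂(0.2896) = -0.0536
  (α,2): 0.17·log₂(2.0238) = 0.1729
  (β,0): 0.10·log₂(1.0101) = 0.0014
  (β,1): 0.08·log₂(0.7207) = -0.0378
  (β,2): 0.12·log₂(1.3333) = 0.0498
  (γ,0): 0.15·log₂(1.0823) = 0.0171
  (γ,1): 0.26·log₂(1.6731) = 0.1931
  (γ,2): 0.01·log₂(0.0794) = -0.0366
Sum = 0.290 bits.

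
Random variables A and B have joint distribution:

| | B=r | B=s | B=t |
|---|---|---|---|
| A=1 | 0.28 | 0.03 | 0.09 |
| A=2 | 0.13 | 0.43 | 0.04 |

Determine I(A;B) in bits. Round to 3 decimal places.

0.326 bits

Marginals: p(A) = (0.4000, 0.6000), p(B) = (0.4100, 0.4600, 0.1300).
I(A;B) = H(A) + H(B) − H(A,B).
H(A) = 0.9710, H(B) = 1.4254, H(A,B) = 2.0706.
I(A;B) = 0.9710 + 1.4254 − 2.0706 = 0.326 bits.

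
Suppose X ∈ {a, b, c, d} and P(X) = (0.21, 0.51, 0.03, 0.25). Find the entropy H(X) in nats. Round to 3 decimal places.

H(X) = −Σ p·ln p.
  −(0.21)·ln(0.21) = 0.3277
  −(0.51)·ln(0.51) = 0.3434
  −(0.03)·ln(0.03) = 0.1052
  −(0.25)·ln(0.25) = 0.3466
Sum: 0.3277 + 0.3434 + 0.1052 + 0.3466 = 1.123 nats.

1.123 nats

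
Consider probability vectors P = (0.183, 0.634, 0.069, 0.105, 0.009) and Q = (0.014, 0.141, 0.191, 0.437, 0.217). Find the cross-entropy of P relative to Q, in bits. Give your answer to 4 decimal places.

H(P,Q) = −Σ p·log₂ q.
  −0.183·log₂(0.014) = 1.12699
  −0.634·log₂(0.141) = 1.79183
  −0.069·log₂(0.191) = 0.16480
  −0.105·log₂(0.437) = 0.12540
  −0.009·log₂(0.217) = 0.01984
H(P,Q) = 3.2289 bits.

3.2289 bits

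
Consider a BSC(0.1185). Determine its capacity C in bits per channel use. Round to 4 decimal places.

Binary symmetric channel: C = 1 − h₂(ε) where h₂ is the binary entropy function.
h₂(0.1185) = −0.1185·log₂0.1185 − 0.8815·log₂0.8815 = 0.5250.
C = 1 − 0.5250 = 0.4750 bits per channel use.

0.4750 bits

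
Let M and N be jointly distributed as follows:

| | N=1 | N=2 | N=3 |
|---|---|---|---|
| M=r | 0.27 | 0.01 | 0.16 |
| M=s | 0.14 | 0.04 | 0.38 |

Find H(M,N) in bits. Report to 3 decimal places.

H(M,N) = −Σ p(x,y)·log₂ p(x,y) over all 6 cells.
  cell (r,1): −0.27·log₂0.27 = 0.5100
  cell (r,2): −0.01·log₂0.01 = 0.0664
  cell (r,3): −0.16·log₂0.16 = 0.4230
  cell (s,1): −0.14·log₂0.14 = 0.3971
  cell (s,2): −0.04·log₂0.04 = 0.1858
  cell (s,3): −0.38·log₂0.38 = 0.5305
Sum = 2.113 bits.

2.113 bits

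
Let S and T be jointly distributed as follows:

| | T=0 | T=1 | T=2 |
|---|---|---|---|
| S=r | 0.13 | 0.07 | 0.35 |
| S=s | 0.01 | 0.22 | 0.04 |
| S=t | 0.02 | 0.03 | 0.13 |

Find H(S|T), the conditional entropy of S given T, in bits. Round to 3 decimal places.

1.122 bits

Chain rule: H(S|T) = H(S,T) − H(T).
Marginals: p(S) = (0.5500, 0.2700, 0.1800), p(T) = (0.1600, 0.3200, 0.5200).
H(S,T) = 2.5614 bits; H(T) = 1.4396 bits.
H(S|T) = 2.5614 − 1.4396 = 1.122 bits.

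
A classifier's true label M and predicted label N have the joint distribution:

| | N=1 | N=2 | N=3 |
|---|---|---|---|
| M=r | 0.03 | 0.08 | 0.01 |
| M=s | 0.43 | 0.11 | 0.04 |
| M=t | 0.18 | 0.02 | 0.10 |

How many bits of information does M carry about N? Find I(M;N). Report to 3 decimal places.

0.180 bits

Marginals: p(M) = (0.1200, 0.5800, 0.3000), p(N) = (0.6400, 0.2100, 0.1500).
I(M;N) = H(M) + H(N) − H(M,N).
H(M) = 1.3440, H(N) = 1.2954, H(M,N) = 2.4597.
I(M;N) = 1.3440 + 1.2954 − 2.4597 = 0.180 bits.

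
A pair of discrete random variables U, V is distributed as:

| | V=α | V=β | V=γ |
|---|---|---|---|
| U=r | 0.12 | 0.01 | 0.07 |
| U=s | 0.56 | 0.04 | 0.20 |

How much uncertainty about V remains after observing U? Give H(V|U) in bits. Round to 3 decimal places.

1.099 bits

Chain rule: H(V|U) = H(U,V) − H(U).
Marginals: p(U) = (0.2000, 0.8000), p(V) = (0.6800, 0.0500, 0.2700).
H(U,V) = 1.8206 bits; H(U) = 0.7219 bits.
H(V|U) = 1.8206 − 0.7219 = 1.099 bits.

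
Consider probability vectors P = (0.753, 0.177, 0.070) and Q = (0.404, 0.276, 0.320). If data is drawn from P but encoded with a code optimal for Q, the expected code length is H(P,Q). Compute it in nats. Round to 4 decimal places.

H(P,Q) = −Σ p·ln q.
  −0.753·ln(0.404) = 0.68247
  −0.177·ln(0.276) = 0.22786
  −0.070·ln(0.320) = 0.07976
H(P,Q) = 0.9901 nats.

0.9901 nats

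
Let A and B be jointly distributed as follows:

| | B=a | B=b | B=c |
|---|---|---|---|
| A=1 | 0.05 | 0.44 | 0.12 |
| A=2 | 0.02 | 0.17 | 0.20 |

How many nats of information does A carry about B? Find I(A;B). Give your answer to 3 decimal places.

0.054 nats

Marginals: p(A) = (0.6100, 0.3900), p(B) = (0.0700, 0.6100, 0.3200).
I(A;B) = H(A) + H(B) − H(A,B).
H(A) = 0.6687, H(B) = 0.8523, H(A,B) = 1.4668.
I(A;B) = 0.6687 + 0.8523 − 1.4668 = 0.054 nats.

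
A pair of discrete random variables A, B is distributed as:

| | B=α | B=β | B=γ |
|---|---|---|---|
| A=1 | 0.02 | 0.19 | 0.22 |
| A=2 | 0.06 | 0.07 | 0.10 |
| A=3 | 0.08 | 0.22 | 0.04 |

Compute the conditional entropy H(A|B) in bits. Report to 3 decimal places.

1.389 bits

Chain rule: H(A|B) = H(A,B) − H(B).
Marginals: p(A) = (0.4300, 0.2300, 0.3400), p(B) = (0.1600, 0.4800, 0.3600).
H(A,B) = 2.8508 bits; H(B) = 1.4619 bits.
H(A|B) = 2.8508 − 1.4619 = 1.389 bits.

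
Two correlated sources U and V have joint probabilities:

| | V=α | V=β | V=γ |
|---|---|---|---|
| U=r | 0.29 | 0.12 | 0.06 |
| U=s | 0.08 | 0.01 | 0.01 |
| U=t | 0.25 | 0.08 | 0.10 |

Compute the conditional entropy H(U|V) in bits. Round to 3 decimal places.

Marginals: p(U) = (0.4700, 0.1000, 0.4300), p(V) = (0.6200, 0.2100, 0.1700).
H(U|V) = Σ p(V) · H(U|V=·).
  V=α: p=0.6200, H(U|V=α) = 1.4223
  V=β: p=0.2100, H(U|V=β) = 1.2009
  V=γ: p=0.1700, H(U|V=γ) = 1.2210
Weighted sum = 1.342 bits.

1.342 bits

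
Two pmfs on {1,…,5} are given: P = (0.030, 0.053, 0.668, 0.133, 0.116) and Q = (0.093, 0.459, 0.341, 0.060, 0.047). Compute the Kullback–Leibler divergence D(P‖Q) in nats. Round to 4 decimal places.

0.5115 nats

D(P‖Q) = Σ p·ln(p/q).
  0.030·ln(0.030/0.093) = -0.03394
  0.053·ln(0.053/0.459) = -0.11441
  0.668·ln(0.668/0.341) = 0.44917
  0.133·ln(0.133/0.060) = 0.10587
  0.116·ln(0.116/0.047) = 0.10480
D(P‖Q) = 0.5115 nats.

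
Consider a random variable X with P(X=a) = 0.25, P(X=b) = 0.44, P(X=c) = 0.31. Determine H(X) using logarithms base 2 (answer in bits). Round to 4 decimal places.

1.5449 bits

H(X) = −Σ p·log₂ p.
  −(0.25)·log₂(0.25) = 0.50000
  −(0.44)·log₂(0.44) = 0.52115
  −(0.31)·log₂(0.31) = 0.52379
Sum: 0.50000 + 0.52115 + 0.52379 = 1.5449 bits.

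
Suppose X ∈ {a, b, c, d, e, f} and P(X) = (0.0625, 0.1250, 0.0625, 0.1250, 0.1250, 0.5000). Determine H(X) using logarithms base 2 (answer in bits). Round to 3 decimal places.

H(X) = −Σ p·log₂ p.
  −(0.0625)·log₂(0.0625) = 0.2500
  −(0.1250)·log₂(0.1250) = 0.3750
  −(0.0625)·log₂(0.0625) = 0.2500
  −(0.1250)·log₂(0.1250) = 0.3750
  −(0.1250)·log₂(0.1250) = 0.3750
  −(0.5000)·log₂(0.5000) = 0.5000
Sum: 0.2500 + 0.3750 + 0.2500 + 0.3750 + 0.3750 + 0.5000 = 2.125 bits.

2.125 bits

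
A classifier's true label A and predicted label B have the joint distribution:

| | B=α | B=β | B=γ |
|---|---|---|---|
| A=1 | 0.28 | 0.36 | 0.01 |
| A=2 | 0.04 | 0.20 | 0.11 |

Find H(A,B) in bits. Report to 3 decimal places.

H(A,B) = −Σ p(x,y)·log₂ p(x,y) over all 6 cells.
  cell (1,α): −0.28·log₂0.28 = 0.5142
  cell (1,β): −0.36·log₂0.36 = 0.5306
  cell (1,γ): −0.01·log₂0.01 = 0.0664
  cell (2,α): −0.04·log₂0.04 = 0.1858
  cell (2,β): −0.20·log₂0.20 = 0.4644
  cell (2,γ): −0.11·log₂0.11 = 0.3503
Sum = 2.112 bits.

2.112 bits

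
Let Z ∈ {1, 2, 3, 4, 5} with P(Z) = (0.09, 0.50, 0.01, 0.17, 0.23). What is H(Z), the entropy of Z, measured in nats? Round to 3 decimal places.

1.249 nats

H(Z) = −Σ p·ln p.
  −(0.09)·ln(0.09) = 0.2167
  −(0.50)·ln(0.50) = 0.3466
  −(0.01)·ln(0.01) = 0.0461
  −(0.17)·ln(0.17) = 0.3012
  −(0.23)·ln(0.23) = 0.3380
Sum: 0.2167 + 0.3466 + 0.0461 + 0.3012 + 0.3380 = 1.249 nats.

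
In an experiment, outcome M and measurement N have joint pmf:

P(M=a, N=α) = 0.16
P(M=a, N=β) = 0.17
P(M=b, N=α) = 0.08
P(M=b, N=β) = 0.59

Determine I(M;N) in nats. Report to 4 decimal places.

Marginals: p(M) = (0.3300, 0.6700), p(N) = (0.2400, 0.7600).
I(M;N) = Σ p(x,y)·ln[p(x,y)/(p(x)p(y))].
  (a,α): 0.16·ln(2.0202) = 0.11251
  (a,β): 0.17·ln(0.6778) = -0.06611
  (b,α): 0.08·ln(0.4975) = -0.05585
  (b,β): 0.59·ln(1.1587) = 0.08690
Sum = 0.0775 nats.

0.0775 nats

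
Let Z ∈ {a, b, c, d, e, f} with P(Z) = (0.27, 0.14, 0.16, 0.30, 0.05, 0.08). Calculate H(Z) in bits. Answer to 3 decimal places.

2.359 bits

H(Z) = −Σ p·log₂ p.
  −(0.27)·log₂(0.27) = 0.5100
  −(0.14)·log₂(0.14) = 0.3971
  −(0.16)·log₂(0.16) = 0.4230
  −(0.30)·log₂(0.30) = 0.5211
  −(0.05)·log₂(0.05) = 0.2161
  −(0.08)·log₂(0.08) = 0.2915
Sum: 0.5100 + 0.3971 + 0.4230 + 0.5211 + 0.2161 + 0.2915 = 2.359 bits.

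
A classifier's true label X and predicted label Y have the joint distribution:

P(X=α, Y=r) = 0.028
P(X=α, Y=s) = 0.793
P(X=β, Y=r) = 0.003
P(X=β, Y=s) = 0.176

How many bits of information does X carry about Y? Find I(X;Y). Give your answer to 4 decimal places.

0.0012 bits

Marginals: p(X) = (0.8210, 0.1790), p(Y) = (0.0310, 0.9690).
I(X;Y) = Σ p(x,y)·log₂[p(x,y)/(p(x)p(y))].
  (α,r): 0.028·log₂(1.1002) = 0.00386
  (α,s): 0.793·log₂(0.9968) = -0.00367
  (β,r): 0.003·log₂(0.5406) = -0.00266
  (β,s): 0.176·log₂(1.0147) = 0.00370
Sum = 0.0012 bits.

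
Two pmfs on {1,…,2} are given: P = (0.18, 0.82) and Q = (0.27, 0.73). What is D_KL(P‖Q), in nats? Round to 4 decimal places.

D(P‖Q) = Σ p·ln(p/q).
  0.18·ln(0.18/0.27) = -0.07298
  0.82·ln(0.82/0.73) = 0.09533
D(P‖Q) = 0.0223 nats.

0.0223 nats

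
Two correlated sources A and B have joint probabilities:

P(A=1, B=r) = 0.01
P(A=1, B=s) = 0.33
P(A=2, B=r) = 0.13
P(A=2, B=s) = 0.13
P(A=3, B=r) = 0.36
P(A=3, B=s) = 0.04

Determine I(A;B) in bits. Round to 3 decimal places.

0.487 bits

Marginals: p(A) = (0.3400, 0.2600, 0.4000), p(B) = (0.5000, 0.5000).
I(A;B) = Σ p(x,y)·log₂[p(x,y)/(p(x)p(y))].
  (1,r): 0.01·log₂(0.0588) = -0.0409
  (1,s): 0.33·log₂(1.9412) = 0.3158
  (2,r): 0.13·log₂(1.0000) = 0.0000
  (2,s): 0.13·log₂(1.0000) = 0.0000
  (3,r): 0.36·log₂(1.8000) = 0.3053
  (3,s): 0.04·log₂(0.2000) = -0.0929
Sum = 0.487 bits.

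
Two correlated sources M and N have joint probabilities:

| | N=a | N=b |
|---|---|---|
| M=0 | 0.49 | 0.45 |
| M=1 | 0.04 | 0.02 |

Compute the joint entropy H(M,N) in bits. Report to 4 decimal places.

H(M,N) = −Σ p(x,y)·log₂ p(x,y) over all 4 cells.
  cell (0,a): −0.49·log₂0.49 = 0.50428
  cell (0,b): −0.45·log₂0.45 = 0.51840
  cell (1,a): −0.04·log₂0.04 = 0.18575
  cell (1,b): −0.02·log₂0.02 = 0.11288
Sum = 1.3213 bits.

1.3213 bits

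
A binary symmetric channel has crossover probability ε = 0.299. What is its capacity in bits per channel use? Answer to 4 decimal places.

Binary symmetric channel: C = 1 − h₂(ε) where h₂ is the binary entropy function.
h₂(0.299) = −0.299·log₂0.299 − 0.701·log₂0.701 = 0.8801.
C = 1 − 0.8801 = 0.1199 bits per channel use.

0.1199 bits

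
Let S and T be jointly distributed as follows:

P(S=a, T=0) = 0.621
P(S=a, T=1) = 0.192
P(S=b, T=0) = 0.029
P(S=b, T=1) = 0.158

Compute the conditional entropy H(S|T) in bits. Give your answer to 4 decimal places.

0.5186 bits

Marginals: p(S) = (0.8130, 0.1870), p(T) = (0.6500, 0.3500).
H(S|T) = Σ p(T) · H(S|T=·).
  T=0: p=0.6500, H(S|T=0) = 0.2631
  T=1: p=0.3500, H(S|T=1) = 0.9932
Weighted sum = 0.5186 bits.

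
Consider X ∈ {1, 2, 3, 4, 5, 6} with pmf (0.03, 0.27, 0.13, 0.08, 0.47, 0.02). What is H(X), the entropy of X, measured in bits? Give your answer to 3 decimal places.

1.961 bits

H(X) = −Σ p·log₂ p.
  −(0.03)·log₂(0.03) = 0.1518
  −(0.27)·log₂(0.27) = 0.5100
  −(0.13)·log₂(0.13) = 0.3826
  −(0.08)·log₂(0.08) = 0.2915
  −(0.47)·log₂(0.47) = 0.5120
  −(0.02)·log₂(0.02) = 0.1129
Sum: 0.1518 + 0.5100 + 0.3826 + 0.2915 + 0.5120 + 0.1129 = 1.961 bits.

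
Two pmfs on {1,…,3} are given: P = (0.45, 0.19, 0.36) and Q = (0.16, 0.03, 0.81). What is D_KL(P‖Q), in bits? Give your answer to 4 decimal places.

D(P‖Q) = Σ p·log₂(p/q).
  0.45·log₂(0.45/0.16) = 0.67133
  0.19·log₂(0.19/0.03) = 0.50596
  0.36·log₂(0.36/0.81) = -0.42117
D(P‖Q) = 0.7561 bits.

0.7561 bits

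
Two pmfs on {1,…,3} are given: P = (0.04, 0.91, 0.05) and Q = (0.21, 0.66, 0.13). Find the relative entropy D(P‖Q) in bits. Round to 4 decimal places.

0.2571 bits

D(P‖Q) = Σ p·log₂(p/q).
  0.04·log₂(0.04/0.21) = -0.09569
  0.91·log₂(0.91/0.66) = 0.42169
  0.05·log₂(0.05/0.13) = -0.06893
D(P‖Q) = 0.2571 bits.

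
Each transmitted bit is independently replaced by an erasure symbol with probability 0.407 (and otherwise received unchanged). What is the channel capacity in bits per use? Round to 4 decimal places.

Binary erasure channel: capacity C = 1 − ε.
C = 1 − 0.407 = 0.5930 bits per channel use.

0.5930 bits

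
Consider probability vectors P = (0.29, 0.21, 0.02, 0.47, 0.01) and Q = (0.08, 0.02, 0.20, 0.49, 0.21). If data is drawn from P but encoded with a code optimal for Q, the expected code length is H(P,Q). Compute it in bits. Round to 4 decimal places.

H(P,Q) = −Σ p·log₂ q.
  −0.29·log₂(0.08) = 1.05672
  −0.21·log₂(0.02) = 1.18521
  −0.02·log₂(0.20) = 0.04644
  −0.47·log₂(0.49) = 0.48370
  −0.01·log₂(0.21) = 0.02252
H(P,Q) = 2.7946 bits.

2.7946 bits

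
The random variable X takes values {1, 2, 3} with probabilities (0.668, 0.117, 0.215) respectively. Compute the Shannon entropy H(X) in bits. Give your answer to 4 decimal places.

1.2278 bits

H(X) = −Σ p·log₂ p.
  −(0.668)·log₂(0.668) = 0.38883
  −(0.117)·log₂(0.117) = 0.36216
  −(0.215)·log₂(0.215) = 0.47678
Sum: 0.38883 + 0.36216 + 0.47678 = 1.2278 bits.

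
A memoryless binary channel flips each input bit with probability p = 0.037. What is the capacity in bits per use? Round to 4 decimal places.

Binary symmetric channel: C = 1 − h₂(ε) where h₂ is the binary entropy function.
h₂(0.037) = −0.037·log₂0.037 − 0.963·log₂0.963 = 0.2284.
C = 1 − 0.2284 = 0.7716 bits per channel use.

0.7716 bits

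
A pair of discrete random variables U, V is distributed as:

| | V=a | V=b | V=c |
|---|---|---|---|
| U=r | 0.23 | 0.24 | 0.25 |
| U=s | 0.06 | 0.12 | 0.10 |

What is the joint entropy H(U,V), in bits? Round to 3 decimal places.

2.425 bits

H(U,V) = −Σ p(x,y)·log₂ p(x,y) over all 6 cells.
  cell (r,a): −0.23·log₂0.23 = 0.4877
  cell (r,b): −0.24·log₂0.24 = 0.4941
  cell (r,c): −0.25·log₂0.25 = 0.5000
  cell (s,a): −0.06·log₂0.06 = 0.2435
  cell (s,b): −0.12·log₂0.12 = 0.3671
  cell (s,c): −0.10·log₂0.10 = 0.3322
Sum = 2.425 bits.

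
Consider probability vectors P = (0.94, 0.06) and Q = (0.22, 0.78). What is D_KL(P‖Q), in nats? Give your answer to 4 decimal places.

D(P‖Q) = Σ p·ln(p/q).
  0.94·ln(0.94/0.22) = 1.36512
  0.06·ln(0.06/0.78) = -0.15390
D(P‖Q) = 1.2112 nats.

1.2112 nats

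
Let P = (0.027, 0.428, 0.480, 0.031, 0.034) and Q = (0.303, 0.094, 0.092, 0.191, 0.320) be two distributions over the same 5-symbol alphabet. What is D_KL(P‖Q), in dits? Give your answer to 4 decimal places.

D(P‖Q) = Σ p·log₁₀(p/q).
  0.027·log₁₀(0.027/0.303) = -0.02835
  0.428·log₁₀(0.428/0.094) = 0.28176
  0.480·log₁₀(0.480/0.092) = 0.34438
  0.031·log₁₀(0.031/0.191) = -0.02448
  0.034·log₁₀(0.034/0.320) = -0.03310
D(P‖Q) = 0.5402 dits.

0.5402 dits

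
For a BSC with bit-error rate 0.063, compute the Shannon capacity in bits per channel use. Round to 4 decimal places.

0.6608 bits

Binary symmetric channel: C = 1 − h₂(ε) where h₂ is the binary entropy function.
h₂(0.063) = −0.063·log₂0.063 − 0.937·log₂0.937 = 0.3392.
C = 1 − 0.3392 = 0.6608 bits per channel use.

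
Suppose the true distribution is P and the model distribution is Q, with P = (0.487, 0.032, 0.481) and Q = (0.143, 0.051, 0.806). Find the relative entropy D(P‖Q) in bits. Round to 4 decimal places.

D(P‖Q) = Σ p·log₂(p/q).
  0.487·log₂(0.487/0.143) = 0.86097
  0.032·log₂(0.032/0.051) = -0.02152
  0.481·log₂(0.481/0.806) = -0.35822
D(P‖Q) = 0.4812 bits.

0.4812 bits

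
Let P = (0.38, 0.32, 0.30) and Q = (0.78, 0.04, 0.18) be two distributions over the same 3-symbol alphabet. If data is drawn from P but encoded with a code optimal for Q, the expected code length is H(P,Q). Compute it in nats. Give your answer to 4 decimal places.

H(P,Q) = −Σ p·ln q.
  −0.38·ln(0.78) = 0.09442
  −0.32·ln(0.04) = 1.03004
  −0.30·ln(0.18) = 0.51444
H(P,Q) = 1.6389 nats.

1.6389 nats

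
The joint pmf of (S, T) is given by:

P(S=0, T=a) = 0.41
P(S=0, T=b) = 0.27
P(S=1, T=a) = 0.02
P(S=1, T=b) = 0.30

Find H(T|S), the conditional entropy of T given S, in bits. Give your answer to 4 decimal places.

Chain rule: H(T|S) = H(S,T) − H(S).
Marginals: p(S) = (0.6800, 0.3200), p(T) = (0.4300, 0.5700).
H(S,T) = 1.6714 bits; H(S) = 0.9044 bits.
H(T|S) = 1.6714 − 0.9044 = 0.7670 bits.

0.7670 bits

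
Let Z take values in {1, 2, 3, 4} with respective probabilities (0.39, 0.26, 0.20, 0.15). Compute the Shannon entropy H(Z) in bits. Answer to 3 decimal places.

H(Z) = −Σ p·log₂ p.
  −(0.39)·log₂(0.39) = 0.5298
  −(0.26)·log₂(0.26) = 0.5053
  −(0.20)·log₂(0.20) = 0.4644
  −(0.15)·log₂(0.15) = 0.4105
Sum: 0.5298 + 0.5053 + 0.4644 + 0.4105 = 1.910 bits.

1.910 bits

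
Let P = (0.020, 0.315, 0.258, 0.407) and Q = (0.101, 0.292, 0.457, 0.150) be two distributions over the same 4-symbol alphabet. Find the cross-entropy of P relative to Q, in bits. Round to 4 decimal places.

2.0310 bits

H(P,Q) = −Σ p·log₂ q.
  −0.020·log₂(0.101) = 0.06615
  −0.315·log₂(0.292) = 0.55943
  −0.258·log₂(0.457) = 0.29147
  −0.407·log₂(0.150) = 1.11394
H(P,Q) = 2.0310 bits.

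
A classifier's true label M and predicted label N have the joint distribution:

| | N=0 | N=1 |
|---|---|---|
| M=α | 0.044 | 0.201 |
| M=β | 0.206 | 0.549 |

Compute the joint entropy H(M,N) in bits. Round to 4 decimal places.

1.6080 bits

H(M,N) = −Σ p(x,y)·log₂ p(x,y) over all 4 cells.
  cell (α,0): −0.044·log₂0.044 = 0.19828
  cell (α,1): −0.201·log₂0.201 = 0.46526
  cell (β,0): −0.206·log₂0.206 = 0.46953
  cell (β,1): −0.549·log₂0.549 = 0.47495
Sum = 1.6080 bits.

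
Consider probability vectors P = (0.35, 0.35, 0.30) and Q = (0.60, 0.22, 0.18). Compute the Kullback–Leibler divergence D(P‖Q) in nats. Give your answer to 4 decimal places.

0.1271 nats

D(P‖Q) = Σ p·ln(p/q).
  0.35·ln(0.35/0.60) = -0.18865
  0.35·ln(0.35/0.22) = 0.16251
  0.30·ln(0.30/0.18) = 0.15325
D(P‖Q) = 0.1271 nats.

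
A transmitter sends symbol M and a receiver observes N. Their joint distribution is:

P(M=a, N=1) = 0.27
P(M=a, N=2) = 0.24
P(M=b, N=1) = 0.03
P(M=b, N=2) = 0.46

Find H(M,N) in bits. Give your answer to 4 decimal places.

H(M,N) = −Σ p(x,y)·log₂ p(x,y) over all 4 cells.
  cell (a,1): −0.27·log₂0.27 = 0.51002
  cell (a,2): −0.24·log₂0.24 = 0.49413
  cell (b,1): −0.03·log₂0.03 = 0.15177
  cell (b,2): −0.46·log₂0.46 = 0.51534
Sum = 1.6713 bits.

1.6713 bits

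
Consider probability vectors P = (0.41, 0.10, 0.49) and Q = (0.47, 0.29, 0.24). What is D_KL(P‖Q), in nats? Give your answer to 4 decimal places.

D(P‖Q) = Σ p·ln(p/q).
  0.41·ln(0.41/0.47) = -0.05600
  0.10·ln(0.10/0.29) = -0.10647
  0.49·ln(0.49/0.24) = 0.34975
D(P‖Q) = 0.1873 nats.

0.1873 nats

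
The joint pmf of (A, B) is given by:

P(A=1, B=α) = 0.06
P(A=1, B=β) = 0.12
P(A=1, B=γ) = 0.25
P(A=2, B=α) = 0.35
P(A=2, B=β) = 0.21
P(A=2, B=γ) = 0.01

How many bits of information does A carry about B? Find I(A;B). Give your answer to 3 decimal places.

0.366 bits

Marginals: p(A) = (0.4300, 0.5700), p(B) = (0.4100, 0.3300, 0.2600).
I(A;B) = H(A) + H(B) − H(A,B).
H(A) = 0.9858, H(B) = 1.5605, H(A,B) = 2.1800.
I(A;B) = 0.9858 + 1.5605 − 2.1800 = 0.366 bits.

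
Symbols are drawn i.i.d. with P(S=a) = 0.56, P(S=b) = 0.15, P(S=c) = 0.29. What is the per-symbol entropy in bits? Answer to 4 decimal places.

1.3969 bits

H(S) = −Σ p·log₂ p.
  −(0.56)·log₂(0.56) = 0.46844
  −(0.15)·log₂(0.15) = 0.41054
  −(0.29)·log₂(0.29) = 0.51790
Sum: 0.46844 + 0.41054 + 0.51790 = 1.3969 bits.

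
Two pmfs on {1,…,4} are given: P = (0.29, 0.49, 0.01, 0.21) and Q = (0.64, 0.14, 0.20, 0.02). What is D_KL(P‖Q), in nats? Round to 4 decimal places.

0.8481 nats

D(P‖Q) = Σ p·ln(p/q).
  0.29·ln(0.29/0.64) = -0.22956
  0.49·ln(0.49/0.14) = 0.61385
  0.01·ln(0.01/0.20) = -0.02996
  0.21·ln(0.21/0.02) = 0.49379
D(P‖Q) = 0.8481 nats.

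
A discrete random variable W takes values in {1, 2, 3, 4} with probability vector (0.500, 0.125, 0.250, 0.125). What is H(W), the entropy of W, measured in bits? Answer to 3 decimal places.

1.750 bits

H(W) = −Σ p·log₂ p.
  −(0.500)·log₂(0.500) = 0.5000
  −(0.125)·log₂(0.125) = 0.3750
  −(0.250)·log₂(0.250) = 0.5000
  −(0.125)·log₂(0.125) = 0.3750
Sum: 0.5000 + 0.3750 + 0.5000 + 0.3750 = 1.750 bits.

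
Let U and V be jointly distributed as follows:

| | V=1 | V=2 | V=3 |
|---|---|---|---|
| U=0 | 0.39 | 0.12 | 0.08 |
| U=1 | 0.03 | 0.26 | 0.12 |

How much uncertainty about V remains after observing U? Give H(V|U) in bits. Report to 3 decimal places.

1.236 bits

Marginals: p(U) = (0.5900, 0.4100), p(V) = (0.4200, 0.3800, 0.2000).
H(V|U) = Σ p(U) · H(V|U=·).
  U=0: p=0.5900, H(V|U=0) = 1.2530
  U=1: p=0.4100, H(V|U=1) = 1.2116
Weighted sum = 1.236 bits.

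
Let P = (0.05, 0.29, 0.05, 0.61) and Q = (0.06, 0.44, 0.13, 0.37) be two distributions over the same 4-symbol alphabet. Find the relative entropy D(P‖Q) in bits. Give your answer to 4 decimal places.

D(P‖Q) = Σ p·log₂(p/q).
  0.05·log₂(0.05/0.06) = -0.01315
  0.29·log₂(0.29/0.44) = -0.17442
  0.05·log₂(0.05/0.13) = -0.06893
  0.61·log₂(0.61/0.37) = 0.43998
D(P‖Q) = 0.1835 bits.

0.1835 bits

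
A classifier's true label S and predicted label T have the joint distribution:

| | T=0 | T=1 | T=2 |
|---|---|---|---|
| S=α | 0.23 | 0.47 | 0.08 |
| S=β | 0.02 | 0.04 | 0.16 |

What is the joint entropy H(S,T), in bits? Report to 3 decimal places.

H(S,T) = −Σ p(x,y)·log₂ p(x,y) over all 6 cells.
  cell (α,0): −0.23·log₂0.23 = 0.4877
  cell (α,1): −0.47·log₂0.47 = 0.5120
  cell (α,2): −0.08·log₂0.08 = 0.2915
  cell (β,0): −0.02·log₂0.02 = 0.1129
  cell (β,1): −0.04·log₂0.04 = 0.1858
  cell (β,2): −0.16·log₂0.16 = 0.4230
Sum = 2.013 bits.

2.013 bits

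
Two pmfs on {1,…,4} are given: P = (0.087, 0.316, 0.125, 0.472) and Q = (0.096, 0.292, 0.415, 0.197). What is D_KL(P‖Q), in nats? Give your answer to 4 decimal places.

D(P‖Q) = Σ p·ln(p/q).
  0.087·ln(0.087/0.096) = -0.00856
  0.316·ln(0.316/0.292) = 0.02496
  0.125·ln(0.125/0.415) = -0.15000
  0.472·ln(0.472/0.197) = 0.41242
D(P‖Q) = 0.2788 nats.

0.2788 nats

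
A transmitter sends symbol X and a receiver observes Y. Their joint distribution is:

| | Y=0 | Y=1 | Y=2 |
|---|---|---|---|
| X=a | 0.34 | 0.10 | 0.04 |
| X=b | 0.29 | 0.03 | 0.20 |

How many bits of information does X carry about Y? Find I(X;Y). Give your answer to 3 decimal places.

0.114 bits

Marginals: p(X) = (0.4800, 0.5200), p(Y) = (0.6300, 0.1300, 0.2400).
I(X;Y) = H(X) + H(Y) − H(X,Y).
H(X) = 0.9988, H(Y) = 1.2967, H(X,Y) = 2.1812.
I(X;Y) = 0.9988 + 1.2967 − 2.1812 = 0.114 bits.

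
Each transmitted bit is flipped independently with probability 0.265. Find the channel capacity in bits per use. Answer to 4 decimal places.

Binary symmetric channel: C = 1 − h₂(ε) where h₂ is the binary entropy function.
h₂(0.265) = −0.265·log₂0.265 − 0.735·log₂0.735 = 0.8342.
C = 1 − 0.8342 = 0.1658 bits per channel use.

0.1658 bits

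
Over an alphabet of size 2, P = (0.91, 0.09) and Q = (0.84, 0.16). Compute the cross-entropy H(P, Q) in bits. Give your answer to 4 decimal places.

0.4668 bits

H(P,Q) = −Σ p·log₂ q.
  −0.91·log₂(0.84) = 0.22890
  −0.09·log₂(0.16) = 0.23795
H(P,Q) = 0.4668 bits.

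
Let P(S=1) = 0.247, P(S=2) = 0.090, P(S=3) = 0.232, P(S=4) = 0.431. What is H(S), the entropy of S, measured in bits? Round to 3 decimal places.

1.823 bits

H(S) = −Σ p·log₂ p.
  −(0.247)·log₂(0.247) = 0.4983
  −(0.090)·log₂(0.090) = 0.3127
  −(0.232)·log₂(0.232) = 0.4890
  −(0.431)·log₂(0.431) = 0.5233
Sum: 0.4983 + 0.3127 + 0.4890 + 0.5233 = 1.823 bits.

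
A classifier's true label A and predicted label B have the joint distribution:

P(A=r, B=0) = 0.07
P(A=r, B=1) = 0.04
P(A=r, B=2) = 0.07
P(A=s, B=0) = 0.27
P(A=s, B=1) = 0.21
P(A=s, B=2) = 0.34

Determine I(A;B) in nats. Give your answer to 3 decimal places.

0.001 nats

Marginals: p(A) = (0.1800, 0.8200), p(B) = (0.3400, 0.2500, 0.4100).
I(A;B) = H(A) + H(B) − H(A,B).
H(A) = 0.4714, H(B) = 1.0789, H(A,B) = 1.5491.
I(A;B) = 0.4714 + 1.0789 − 1.5491 = 0.001 nats.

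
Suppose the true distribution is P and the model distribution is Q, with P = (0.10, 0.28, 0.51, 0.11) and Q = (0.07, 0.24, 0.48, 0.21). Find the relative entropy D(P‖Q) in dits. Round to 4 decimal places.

D(P‖Q) = Σ p·log₁₀(p/q).
  0.10·log₁₀(0.10/0.07) = 0.01549
  0.28·log₁₀(0.28/0.24) = 0.01875
  0.51·log₁₀(0.51/0.48) = 0.01343
  0.11·log₁₀(0.11/0.21) = -0.03089
D(P‖Q) = 0.0168 dits.

0.0168 dits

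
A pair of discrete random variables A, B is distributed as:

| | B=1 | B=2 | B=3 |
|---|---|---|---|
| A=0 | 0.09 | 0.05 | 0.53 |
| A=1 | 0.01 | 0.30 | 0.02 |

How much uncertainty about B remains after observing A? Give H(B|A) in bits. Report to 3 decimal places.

0.800 bits

Chain rule: H(B|A) = H(A,B) − H(A).
Marginals: p(A) = (0.6700, 0.3300), p(B) = (0.1000, 0.3500, 0.5500).
H(A,B) = 1.7146 bits; H(A) = 0.9149 bits.
H(B|A) = 1.7146 − 0.9149 = 0.800 bits.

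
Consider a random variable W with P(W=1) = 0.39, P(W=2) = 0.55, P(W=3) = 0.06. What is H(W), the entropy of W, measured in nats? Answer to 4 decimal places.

H(W) = −Σ p·ln p.
  −(0.39)·ln(0.39) = 0.36723
  −(0.55)·ln(0.55) = 0.32881
  −(0.06)·ln(0.06) = 0.16880
Sum: 0.36723 + 0.32881 + 0.16880 = 0.8648 nats.

0.8648 nats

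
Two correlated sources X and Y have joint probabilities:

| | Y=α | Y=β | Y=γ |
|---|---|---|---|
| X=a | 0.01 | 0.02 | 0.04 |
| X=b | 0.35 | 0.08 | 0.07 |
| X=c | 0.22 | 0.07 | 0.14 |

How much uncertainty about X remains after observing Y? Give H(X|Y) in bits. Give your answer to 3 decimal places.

1.211 bits

Marginals: p(X) = (0.0700, 0.5000, 0.4300), p(Y) = (0.5800, 0.1700, 0.2500).
H(X|Y) = Σ p(Y) · H(X|Y=·).
  Y=α: p=0.5800, H(X|Y=α) = 1.0712
  Y=β: p=0.1700, H(X|Y=β) = 1.4021
  Y=γ: p=0.2500, H(X|Y=γ) = 1.4057
Weighted sum = 1.211 bits.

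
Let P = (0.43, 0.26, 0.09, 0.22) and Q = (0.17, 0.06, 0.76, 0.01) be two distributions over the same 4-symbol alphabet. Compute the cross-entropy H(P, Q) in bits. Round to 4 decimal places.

H(P,Q) = −Σ p·log₂ q.
  −0.43·log₂(0.17) = 1.09925
  −0.26·log₂(0.06) = 1.05531
  −0.09·log₂(0.76) = 0.03563
  −0.22·log₂(0.01) = 1.46165
H(P,Q) = 3.6518 bits.

3.6518 bits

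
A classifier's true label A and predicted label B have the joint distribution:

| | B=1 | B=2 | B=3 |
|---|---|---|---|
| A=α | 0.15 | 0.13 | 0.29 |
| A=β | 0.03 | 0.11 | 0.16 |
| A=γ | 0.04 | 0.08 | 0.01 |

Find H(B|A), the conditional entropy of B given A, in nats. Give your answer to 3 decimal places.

0.980 nats

Chain rule: H(B|A) = H(A,B) − H(A).
Marginals: p(A) = (0.5700, 0.3000, 0.1300), p(B) = (0.2200, 0.3200, 0.4600).
H(A,B) = 1.9269 nats; H(A) = 0.9468 nats.
H(B|A) = 1.9269 − 0.9468 = 0.980 nats.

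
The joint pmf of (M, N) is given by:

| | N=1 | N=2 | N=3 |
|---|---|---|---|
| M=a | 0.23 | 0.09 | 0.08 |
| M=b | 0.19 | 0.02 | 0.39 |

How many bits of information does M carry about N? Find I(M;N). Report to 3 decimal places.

0.169 bits

Marginals: p(M) = (0.4000, 0.6000), p(N) = (0.4200, 0.1100, 0.4700).
I(M;N) = H(M) + H(N) − H(M,N).
H(M) = 0.9710, H(N) = 1.3879, H(M,N) = 2.1897.
I(M;N) = 0.9710 + 1.3879 − 2.1897 = 0.169 bits.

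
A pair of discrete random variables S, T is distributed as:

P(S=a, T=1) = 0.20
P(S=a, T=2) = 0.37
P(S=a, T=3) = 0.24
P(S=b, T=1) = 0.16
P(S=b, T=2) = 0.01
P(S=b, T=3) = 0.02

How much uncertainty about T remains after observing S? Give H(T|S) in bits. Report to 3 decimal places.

1.390 bits

Marginals: p(S) = (0.8100, 0.1900), p(T) = (0.3600, 0.3800, 0.2600).
H(T|S) = Σ p(S) · H(T|S=·).
  S=a: p=0.8100, H(T|S=a) = 1.5346
  S=b: p=0.1900, H(T|S=b) = 0.7742
Weighted sum = 1.390 bits.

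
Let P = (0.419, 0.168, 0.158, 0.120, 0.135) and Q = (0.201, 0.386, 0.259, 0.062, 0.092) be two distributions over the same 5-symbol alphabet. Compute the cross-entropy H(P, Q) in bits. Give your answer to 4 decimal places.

2.4546 bits

H(P,Q) = −Σ p·log₂ q.
  −0.419·log₂(0.201) = 0.96987
  −0.168·log₂(0.386) = 0.23072
  −0.158·log₂(0.259) = 0.30794
  −0.120·log₂(0.062) = 0.48139
  −0.135·log₂(0.092) = 0.46470
H(P,Q) = 2.4546 bits.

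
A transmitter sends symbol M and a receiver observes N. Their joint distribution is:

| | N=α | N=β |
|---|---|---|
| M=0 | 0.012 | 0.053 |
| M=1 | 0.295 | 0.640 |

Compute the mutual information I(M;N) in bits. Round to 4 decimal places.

Marginals: p(M) = (0.0650, 0.9350), p(N) = (0.3070, 0.6930).
I(M;N) = Σ p(x,y)·log₂[p(x,y)/(p(x)p(y))].
  (0,α): 0.012·log₂(0.6014) = -0.00880
  (0,β): 0.053·log₂(1.1766) = 0.01244
  (1,α): 0.295·log₂(1.0277) = 0.01163
  (1,β): 0.640·log₂(0.9877) = -0.01141
Sum = 0.0039 bits.

0.0039 bits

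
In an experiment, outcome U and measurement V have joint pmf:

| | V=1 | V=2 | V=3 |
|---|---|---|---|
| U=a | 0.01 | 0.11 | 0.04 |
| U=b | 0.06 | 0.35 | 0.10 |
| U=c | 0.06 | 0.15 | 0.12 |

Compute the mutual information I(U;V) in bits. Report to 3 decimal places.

Marginals: p(U) = (0.1600, 0.5100, 0.3300), p(V) = (0.1300, 0.6100, 0.2600).
I(U;V) = H(U) + H(V) − H(U,V).
H(U) = 1.4463, H(V) = 1.3229, H(U,V) = 2.7295.
I(U;V) = 1.4463 + 1.3229 − 2.7295 = 0.040 bits.

0.040 bits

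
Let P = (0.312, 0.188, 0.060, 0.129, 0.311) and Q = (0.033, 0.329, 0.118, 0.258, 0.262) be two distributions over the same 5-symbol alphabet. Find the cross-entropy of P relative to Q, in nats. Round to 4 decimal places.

1.9929 nats

H(P,Q) = −Σ p·ln q.
  −0.312·ln(0.033) = 1.06431
  −0.188·ln(0.329) = 0.20900
  −0.060·ln(0.118) = 0.12822
  −0.129·ln(0.258) = 0.17477
  −0.311·ln(0.262) = 0.41656
H(P,Q) = 1.9929 nats.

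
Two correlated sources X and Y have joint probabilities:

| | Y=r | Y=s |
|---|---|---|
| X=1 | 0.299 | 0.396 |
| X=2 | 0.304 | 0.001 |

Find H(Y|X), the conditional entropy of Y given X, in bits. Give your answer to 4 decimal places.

Chain rule: H(Y|X) = H(X,Y) − H(X).
Marginals: p(X) = (0.6950, 0.3050), p(Y) = (0.6030, 0.3970).
H(X,Y) = 1.5822 bits; H(X) = 0.8873 bits.
H(Y|X) = 1.5822 − 0.8873 = 0.6949 bits.

0.6949 bits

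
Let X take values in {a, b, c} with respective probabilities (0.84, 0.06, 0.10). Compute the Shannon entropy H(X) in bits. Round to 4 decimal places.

H(X) = −Σ p·log₂ p.
  −(0.84)·log₂(0.84) = 0.21129
  −(0.06)·log₂(0.06) = 0.24353
  −(0.10)·log₂(0.10) = 0.33219
Sum: 0.21129 + 0.24353 + 0.33219 = 0.7870 bits.

0.7870 bits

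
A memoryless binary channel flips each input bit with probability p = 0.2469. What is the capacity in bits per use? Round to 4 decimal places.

Binary symmetric channel: C = 1 − h₂(ε) where h₂ is the binary entropy function.
h₂(0.2469) = −0.2469·log₂0.2469 − 0.7531·log₂0.7531 = 0.8063.
C = 1 − 0.8063 = 0.1937 bits per channel use.

0.1937 bits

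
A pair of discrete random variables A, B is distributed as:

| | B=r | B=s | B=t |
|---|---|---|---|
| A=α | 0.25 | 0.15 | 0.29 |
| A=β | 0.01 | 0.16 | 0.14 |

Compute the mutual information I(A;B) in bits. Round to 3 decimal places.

0.131 bits

Marginals: p(A) = (0.6900, 0.3100), p(B) = (0.2600, 0.3100, 0.4300).
I(A;B) = Σ p(x,y)·log₂[p(x,y)/(p(x)p(y))].
  (α,r): 0.25·log₂(1.3935) = 0.1197
  (α,s): 0.15·log₂(0.7013) = -0.0768
  (α,t): 0.29·log₂(0.9774) = -0.0096
  (β,r): 0.01·log₂(0.1241) = -0.0301
  (β,s): 0.16·log₂(1.6649) = 0.1177
  (β,t): 0.14·log₂(1.0503) = 0.0099
Sum = 0.131 bits.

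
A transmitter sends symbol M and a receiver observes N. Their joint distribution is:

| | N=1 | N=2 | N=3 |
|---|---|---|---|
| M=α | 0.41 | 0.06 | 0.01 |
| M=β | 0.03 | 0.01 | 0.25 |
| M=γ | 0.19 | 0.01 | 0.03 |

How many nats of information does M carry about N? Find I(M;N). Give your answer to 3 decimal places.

Marginals: p(M) = (0.4800, 0.2900, 0.2300), p(N) = (0.6300, 0.0800, 0.2900).
I(M;N) = Σ p(x,y)·ln[p(x,y)/(p(x)p(y))].
  (α,1): 0.41·ln(1.3558) = 0.1248
  (α,2): 0.06·ln(1.5625) = 0.0268
  (α,3): 0.01·ln(0.0718) = -0.0263
  (β,1): 0.03·ln(0.1642) = -0.0542
  (β,2): 0.01·ln(0.4310) = -0.0084
  (β,3): 0.25·ln(2.9727) = 0.2724
  (γ,1): 0.19·ln(1.3112) = 0.0515
  (γ,2): 0.01·ln(0.5435) = -0.0061
  (γ,3): 0.03·ln(0.4498) = -0.0240
Sum = 0.356 nats.

0.356 nats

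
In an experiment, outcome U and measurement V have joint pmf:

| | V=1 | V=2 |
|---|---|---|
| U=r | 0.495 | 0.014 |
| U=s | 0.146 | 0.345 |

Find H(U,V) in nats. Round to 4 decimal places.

1.0559 nats

H(U,V) = −Σ p(x,y)·ln p(x,y) over all 4 cells.
  cell (r,1): −0.495·ln0.495 = 0.34808
  cell (r,2): −0.014·ln0.014 = 0.05976
  cell (s,1): −0.146·ln0.146 = 0.28093
  cell (s,2): −0.345·ln0.345 = 0.36715
Sum = 1.0559 nats.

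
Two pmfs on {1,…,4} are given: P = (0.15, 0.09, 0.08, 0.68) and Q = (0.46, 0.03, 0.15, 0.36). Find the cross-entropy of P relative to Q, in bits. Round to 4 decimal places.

H(P,Q) = −Σ p·log₂ q.
  −0.15·log₂(0.46) = 0.16804
  −0.09·log₂(0.03) = 0.45530
  −0.08·log₂(0.15) = 0.21896
  −0.68·log₂(0.36) = 1.00227
H(P,Q) = 1.8446 bits.

1.8446 bits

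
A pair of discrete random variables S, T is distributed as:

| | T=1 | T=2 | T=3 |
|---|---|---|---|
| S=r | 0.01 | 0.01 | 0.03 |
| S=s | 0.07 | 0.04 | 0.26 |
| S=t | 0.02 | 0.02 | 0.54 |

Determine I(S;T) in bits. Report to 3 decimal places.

Marginals: p(S) = (0.0500, 0.3700, 0.5800), p(T) = (0.1000, 0.0700, 0.8300).
I(S;T) = Σ p(x,y)·log₂[p(x,y)/(p(x)p(y))].
  (r,1): 0.01·log₂(2.0000) = 0.0100
  (r,2): 0.01·log₂(2.8571) = 0.0151
  (r,3): 0.03·log₂(0.7229) = -0.0140
  (s,1): 0.07·log₂(1.8919) = 0.0644
  (s,2): 0.04·log₂(1.5444) = 0.0251
  (s,3): 0.26·log₂(0.8466) = -0.0625
  (t,1): 0.02·log₂(0.3448) = -0.0307
  (t,2): 0.02·log₂(0.4926) = -0.0204
  (t,3): 0.54·log₂(1.1217) = 0.0895
Sum = 0.076 bits.

0.076 bits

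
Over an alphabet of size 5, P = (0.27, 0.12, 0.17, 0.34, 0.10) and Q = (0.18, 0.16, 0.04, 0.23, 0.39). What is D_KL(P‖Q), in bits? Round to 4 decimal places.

D(P‖Q) = Σ p·log₂(p/q).
  0.27·log₂(0.27/0.18) = 0.15794
  0.12·log₂(0.12/0.16) = -0.04980
  0.17·log₂(0.17/0.04) = 0.35487
  0.34·log₂(0.34/0.23) = 0.19173
  0.10·log₂(0.10/0.39) = -0.19635
D(P‖Q) = 0.4584 bits.

0.4584 bits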